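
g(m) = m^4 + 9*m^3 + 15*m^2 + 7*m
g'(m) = 4*m^3 + 27*m^2 + 30*m + 7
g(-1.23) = -0.38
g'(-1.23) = 3.50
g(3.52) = 756.55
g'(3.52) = 621.60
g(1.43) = 71.18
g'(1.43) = 116.81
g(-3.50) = -76.56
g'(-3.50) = 61.25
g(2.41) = 263.70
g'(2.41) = 292.11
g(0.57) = 10.64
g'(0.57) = 33.61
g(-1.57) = -2.77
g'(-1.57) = 10.97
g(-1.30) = -0.67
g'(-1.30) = 4.84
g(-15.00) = 23520.00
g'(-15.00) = -7868.00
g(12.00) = 38532.00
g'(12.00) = 11167.00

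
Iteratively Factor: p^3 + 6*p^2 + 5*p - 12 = (p + 4)*(p^2 + 2*p - 3) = (p - 1)*(p + 4)*(p + 3)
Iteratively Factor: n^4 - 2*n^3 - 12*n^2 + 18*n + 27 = (n + 3)*(n^3 - 5*n^2 + 3*n + 9) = (n - 3)*(n + 3)*(n^2 - 2*n - 3) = (n - 3)^2*(n + 3)*(n + 1)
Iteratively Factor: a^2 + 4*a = (a)*(a + 4)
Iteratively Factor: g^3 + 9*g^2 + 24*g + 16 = (g + 4)*(g^2 + 5*g + 4) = (g + 4)^2*(g + 1)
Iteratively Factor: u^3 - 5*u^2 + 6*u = (u)*(u^2 - 5*u + 6) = u*(u - 3)*(u - 2)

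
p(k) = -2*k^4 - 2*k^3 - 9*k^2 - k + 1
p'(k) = -8*k^3 - 6*k^2 - 18*k - 1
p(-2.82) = -149.38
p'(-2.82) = 181.45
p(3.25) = -389.10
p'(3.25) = -397.50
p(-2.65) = -120.96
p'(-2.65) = 153.44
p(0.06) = 0.91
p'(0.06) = -2.10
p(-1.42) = -18.13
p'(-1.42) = 35.37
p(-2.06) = -53.67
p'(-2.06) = 80.55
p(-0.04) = 1.03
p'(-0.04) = -0.29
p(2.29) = -127.51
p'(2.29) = -169.76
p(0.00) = 1.00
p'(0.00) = -1.00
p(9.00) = -15317.00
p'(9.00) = -6481.00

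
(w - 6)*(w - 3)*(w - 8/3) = w^3 - 35*w^2/3 + 42*w - 48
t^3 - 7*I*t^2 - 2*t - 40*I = (t - 5*I)*(t - 4*I)*(t + 2*I)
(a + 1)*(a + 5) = a^2 + 6*a + 5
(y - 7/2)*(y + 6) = y^2 + 5*y/2 - 21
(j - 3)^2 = j^2 - 6*j + 9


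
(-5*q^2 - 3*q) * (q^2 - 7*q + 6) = -5*q^4 + 32*q^3 - 9*q^2 - 18*q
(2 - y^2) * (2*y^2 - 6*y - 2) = -2*y^4 + 6*y^3 + 6*y^2 - 12*y - 4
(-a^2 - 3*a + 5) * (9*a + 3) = -9*a^3 - 30*a^2 + 36*a + 15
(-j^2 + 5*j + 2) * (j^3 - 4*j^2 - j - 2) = -j^5 + 9*j^4 - 17*j^3 - 11*j^2 - 12*j - 4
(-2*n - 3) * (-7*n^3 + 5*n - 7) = 14*n^4 + 21*n^3 - 10*n^2 - n + 21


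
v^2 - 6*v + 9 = (v - 3)^2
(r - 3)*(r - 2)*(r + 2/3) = r^3 - 13*r^2/3 + 8*r/3 + 4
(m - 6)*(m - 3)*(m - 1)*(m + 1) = m^4 - 9*m^3 + 17*m^2 + 9*m - 18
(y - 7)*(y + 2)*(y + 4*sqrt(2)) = y^3 - 5*y^2 + 4*sqrt(2)*y^2 - 20*sqrt(2)*y - 14*y - 56*sqrt(2)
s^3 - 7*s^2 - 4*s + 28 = (s - 7)*(s - 2)*(s + 2)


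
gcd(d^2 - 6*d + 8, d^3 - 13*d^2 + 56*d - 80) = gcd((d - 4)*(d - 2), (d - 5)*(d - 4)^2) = d - 4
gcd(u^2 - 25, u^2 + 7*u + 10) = u + 5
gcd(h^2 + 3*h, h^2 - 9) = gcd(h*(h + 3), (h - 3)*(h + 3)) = h + 3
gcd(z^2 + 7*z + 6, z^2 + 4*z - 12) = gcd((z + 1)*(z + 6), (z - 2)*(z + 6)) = z + 6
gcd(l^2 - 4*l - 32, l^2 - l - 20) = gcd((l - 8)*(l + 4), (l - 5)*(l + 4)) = l + 4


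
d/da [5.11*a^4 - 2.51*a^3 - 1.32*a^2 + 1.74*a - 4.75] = 20.44*a^3 - 7.53*a^2 - 2.64*a + 1.74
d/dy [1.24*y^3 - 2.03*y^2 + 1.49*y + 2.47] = 3.72*y^2 - 4.06*y + 1.49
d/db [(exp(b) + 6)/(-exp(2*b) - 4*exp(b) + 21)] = (2*(exp(b) + 2)*(exp(b) + 6) - exp(2*b) - 4*exp(b) + 21)*exp(b)/(exp(2*b) + 4*exp(b) - 21)^2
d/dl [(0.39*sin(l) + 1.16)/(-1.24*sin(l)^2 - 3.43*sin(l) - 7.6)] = (0.4836*sin(l)^2 + 2.8768*sin(l) + 1.0148)*cos(l)/(1.5376*sin(l)^4 + 8.5064*sin(l)^3 + 30.6129*sin(l)^2 + 52.136*sin(l) + 57.76)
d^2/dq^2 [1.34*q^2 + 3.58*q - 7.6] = 2.68000000000000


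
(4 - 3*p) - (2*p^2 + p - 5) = -2*p^2 - 4*p + 9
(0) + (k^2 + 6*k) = k^2 + 6*k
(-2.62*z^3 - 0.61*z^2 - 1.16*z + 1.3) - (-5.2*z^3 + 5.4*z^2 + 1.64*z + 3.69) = 2.58*z^3 - 6.01*z^2 - 2.8*z - 2.39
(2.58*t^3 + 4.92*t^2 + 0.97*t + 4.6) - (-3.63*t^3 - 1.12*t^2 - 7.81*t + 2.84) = 6.21*t^3 + 6.04*t^2 + 8.78*t + 1.76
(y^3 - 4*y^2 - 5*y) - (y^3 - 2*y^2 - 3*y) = -2*y^2 - 2*y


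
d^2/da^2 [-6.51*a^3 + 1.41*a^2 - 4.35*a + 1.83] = 2.82 - 39.06*a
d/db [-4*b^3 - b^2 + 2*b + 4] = -12*b^2 - 2*b + 2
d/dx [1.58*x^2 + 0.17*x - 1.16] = 3.16*x + 0.17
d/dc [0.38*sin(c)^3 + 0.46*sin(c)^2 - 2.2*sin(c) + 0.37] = (1.14*sin(c)^2 + 0.92*sin(c) - 2.2)*cos(c)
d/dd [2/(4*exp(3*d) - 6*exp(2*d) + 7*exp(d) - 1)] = (-24*exp(2*d) + 24*exp(d) - 14)*exp(d)/(4*exp(3*d) - 6*exp(2*d) + 7*exp(d) - 1)^2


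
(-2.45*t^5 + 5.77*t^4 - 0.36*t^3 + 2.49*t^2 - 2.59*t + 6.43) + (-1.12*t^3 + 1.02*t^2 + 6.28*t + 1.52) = -2.45*t^5 + 5.77*t^4 - 1.48*t^3 + 3.51*t^2 + 3.69*t + 7.95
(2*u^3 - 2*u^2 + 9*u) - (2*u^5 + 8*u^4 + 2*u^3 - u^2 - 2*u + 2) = -2*u^5 - 8*u^4 - u^2 + 11*u - 2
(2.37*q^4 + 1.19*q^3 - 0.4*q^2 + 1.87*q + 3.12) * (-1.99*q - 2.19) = -4.7163*q^5 - 7.5584*q^4 - 1.8101*q^3 - 2.8453*q^2 - 10.3041*q - 6.8328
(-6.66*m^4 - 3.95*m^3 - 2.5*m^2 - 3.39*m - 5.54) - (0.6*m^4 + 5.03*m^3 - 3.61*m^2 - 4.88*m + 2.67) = -7.26*m^4 - 8.98*m^3 + 1.11*m^2 + 1.49*m - 8.21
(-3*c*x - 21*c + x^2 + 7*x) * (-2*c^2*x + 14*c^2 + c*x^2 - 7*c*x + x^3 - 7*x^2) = 6*c^3*x^2 - 294*c^3 - 5*c^2*x^3 + 245*c^2*x - 2*c*x^4 + 98*c*x^2 + x^5 - 49*x^3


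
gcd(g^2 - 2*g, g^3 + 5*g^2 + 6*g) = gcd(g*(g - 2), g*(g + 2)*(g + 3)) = g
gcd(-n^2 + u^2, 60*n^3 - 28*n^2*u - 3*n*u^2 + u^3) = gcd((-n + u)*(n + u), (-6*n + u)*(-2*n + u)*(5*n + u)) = 1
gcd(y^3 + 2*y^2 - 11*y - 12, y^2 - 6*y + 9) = y - 3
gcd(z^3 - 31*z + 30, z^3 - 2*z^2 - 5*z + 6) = z - 1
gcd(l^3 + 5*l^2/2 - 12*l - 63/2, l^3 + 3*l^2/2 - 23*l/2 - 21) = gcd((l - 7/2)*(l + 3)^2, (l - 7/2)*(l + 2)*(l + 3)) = l^2 - l/2 - 21/2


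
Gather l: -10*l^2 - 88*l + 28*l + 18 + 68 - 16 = -10*l^2 - 60*l + 70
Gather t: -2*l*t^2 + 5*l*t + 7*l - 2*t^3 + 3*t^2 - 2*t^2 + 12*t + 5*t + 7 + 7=7*l - 2*t^3 + t^2*(1 - 2*l) + t*(5*l + 17) + 14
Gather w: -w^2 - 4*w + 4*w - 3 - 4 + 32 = 25 - w^2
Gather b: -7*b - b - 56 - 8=-8*b - 64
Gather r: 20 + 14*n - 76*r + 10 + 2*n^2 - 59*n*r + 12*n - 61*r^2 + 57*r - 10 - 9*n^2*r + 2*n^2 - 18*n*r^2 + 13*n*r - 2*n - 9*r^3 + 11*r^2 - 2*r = 4*n^2 + 24*n - 9*r^3 + r^2*(-18*n - 50) + r*(-9*n^2 - 46*n - 21) + 20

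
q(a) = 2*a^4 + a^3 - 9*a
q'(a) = 8*a^3 + 3*a^2 - 9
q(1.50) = 0.00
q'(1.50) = 24.75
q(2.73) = 106.87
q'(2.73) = 176.13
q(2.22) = 39.54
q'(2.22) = 93.31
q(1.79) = 10.16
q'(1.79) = 46.50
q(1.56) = 1.60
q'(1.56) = 28.67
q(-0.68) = 6.23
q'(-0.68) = -10.13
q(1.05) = -5.86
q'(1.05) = 3.57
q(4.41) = 802.53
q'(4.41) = 735.47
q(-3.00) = 162.00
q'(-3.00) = -198.00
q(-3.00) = 162.00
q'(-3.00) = -198.00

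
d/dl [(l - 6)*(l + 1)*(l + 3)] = 3*l^2 - 4*l - 21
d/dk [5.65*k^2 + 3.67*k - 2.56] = 11.3*k + 3.67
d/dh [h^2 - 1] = 2*h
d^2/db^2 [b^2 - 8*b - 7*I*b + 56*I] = 2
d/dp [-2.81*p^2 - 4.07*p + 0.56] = -5.62*p - 4.07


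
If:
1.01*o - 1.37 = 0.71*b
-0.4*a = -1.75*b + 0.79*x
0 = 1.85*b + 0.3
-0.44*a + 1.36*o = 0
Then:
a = 3.84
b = -0.16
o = 1.24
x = -2.30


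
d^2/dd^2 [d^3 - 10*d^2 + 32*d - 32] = 6*d - 20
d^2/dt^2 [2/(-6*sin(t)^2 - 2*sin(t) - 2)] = (36*sin(t)^4 + 9*sin(t)^3 - 65*sin(t)^2 - 19*sin(t) + 4)/(3*sin(t)^2 + sin(t) + 1)^3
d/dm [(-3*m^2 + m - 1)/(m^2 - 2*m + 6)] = (5*m^2 - 34*m + 4)/(m^4 - 4*m^3 + 16*m^2 - 24*m + 36)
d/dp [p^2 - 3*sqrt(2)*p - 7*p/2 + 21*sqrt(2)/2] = 2*p - 3*sqrt(2) - 7/2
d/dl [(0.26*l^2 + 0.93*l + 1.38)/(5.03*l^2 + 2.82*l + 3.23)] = (-3.9447*l^2 - 12.2032*l - 0.887699999999999)/(25.3009*l^4 + 28.3692*l^3 + 40.4462*l^2 + 18.2172*l + 10.4329)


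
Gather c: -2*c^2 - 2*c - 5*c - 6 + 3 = -2*c^2 - 7*c - 3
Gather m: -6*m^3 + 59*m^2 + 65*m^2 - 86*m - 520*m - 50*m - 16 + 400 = -6*m^3 + 124*m^2 - 656*m + 384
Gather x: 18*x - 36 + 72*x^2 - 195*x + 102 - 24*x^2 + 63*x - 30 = 48*x^2 - 114*x + 36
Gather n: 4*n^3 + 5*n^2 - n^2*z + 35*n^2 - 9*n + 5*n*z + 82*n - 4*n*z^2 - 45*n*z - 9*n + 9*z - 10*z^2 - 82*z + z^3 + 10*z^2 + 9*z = 4*n^3 + n^2*(40 - z) + n*(-4*z^2 - 40*z + 64) + z^3 - 64*z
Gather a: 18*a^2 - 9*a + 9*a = 18*a^2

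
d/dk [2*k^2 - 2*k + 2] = 4*k - 2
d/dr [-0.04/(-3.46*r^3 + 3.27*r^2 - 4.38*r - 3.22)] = (-0.4152*r^2 + 0.2616*r - 0.1752)/(3.46*r^3 - 3.27*r^2 + 4.38*r + 3.22)^2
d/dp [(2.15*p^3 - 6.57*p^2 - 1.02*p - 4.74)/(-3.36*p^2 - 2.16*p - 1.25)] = (-7.224*p^4 - 9.288*p^3 + 2.7015*p^2 - 15.4278*p - 8.9634)/(11.2896*p^4 + 14.5152*p^3 + 13.0656*p^2 + 5.4*p + 1.5625)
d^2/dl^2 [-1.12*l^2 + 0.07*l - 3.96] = -2.24000000000000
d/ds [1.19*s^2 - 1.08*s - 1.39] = 2.38*s - 1.08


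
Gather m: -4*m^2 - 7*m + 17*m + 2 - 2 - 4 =-4*m^2 + 10*m - 4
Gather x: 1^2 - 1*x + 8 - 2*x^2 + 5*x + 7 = -2*x^2 + 4*x + 16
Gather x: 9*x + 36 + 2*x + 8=11*x + 44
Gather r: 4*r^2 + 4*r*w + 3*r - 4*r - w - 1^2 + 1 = 4*r^2 + r*(4*w - 1) - w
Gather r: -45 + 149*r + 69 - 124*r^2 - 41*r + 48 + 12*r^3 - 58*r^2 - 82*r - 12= 12*r^3 - 182*r^2 + 26*r + 60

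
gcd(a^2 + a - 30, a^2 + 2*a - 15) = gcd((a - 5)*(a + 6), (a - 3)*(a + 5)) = 1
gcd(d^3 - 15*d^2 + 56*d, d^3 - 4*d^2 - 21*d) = d^2 - 7*d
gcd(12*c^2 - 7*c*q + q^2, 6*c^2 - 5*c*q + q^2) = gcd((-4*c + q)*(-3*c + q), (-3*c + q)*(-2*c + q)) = -3*c + q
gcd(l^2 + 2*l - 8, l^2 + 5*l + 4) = l + 4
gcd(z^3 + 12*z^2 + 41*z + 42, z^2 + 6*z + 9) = z + 3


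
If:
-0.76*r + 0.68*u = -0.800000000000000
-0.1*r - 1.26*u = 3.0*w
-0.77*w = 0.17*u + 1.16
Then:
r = 6.80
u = 6.42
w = -2.92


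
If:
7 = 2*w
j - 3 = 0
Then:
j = 3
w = 7/2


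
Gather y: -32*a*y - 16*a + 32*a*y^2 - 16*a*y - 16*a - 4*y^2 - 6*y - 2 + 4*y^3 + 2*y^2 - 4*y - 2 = -32*a + 4*y^3 + y^2*(32*a - 2) + y*(-48*a - 10) - 4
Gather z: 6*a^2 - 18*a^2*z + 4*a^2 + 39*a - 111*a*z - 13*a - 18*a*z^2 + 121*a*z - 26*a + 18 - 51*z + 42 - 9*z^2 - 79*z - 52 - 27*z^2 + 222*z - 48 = 10*a^2 + z^2*(-18*a - 36) + z*(-18*a^2 + 10*a + 92) - 40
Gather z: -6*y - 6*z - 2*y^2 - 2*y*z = -2*y^2 - 6*y + z*(-2*y - 6)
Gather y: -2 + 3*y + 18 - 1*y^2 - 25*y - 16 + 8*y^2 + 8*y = 7*y^2 - 14*y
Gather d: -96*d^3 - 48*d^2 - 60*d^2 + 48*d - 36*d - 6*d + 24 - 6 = -96*d^3 - 108*d^2 + 6*d + 18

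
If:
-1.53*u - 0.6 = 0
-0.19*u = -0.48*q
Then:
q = -0.16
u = -0.39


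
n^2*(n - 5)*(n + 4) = n^4 - n^3 - 20*n^2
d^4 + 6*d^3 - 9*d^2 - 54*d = d*(d - 3)*(d + 3)*(d + 6)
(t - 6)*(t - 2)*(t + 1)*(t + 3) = t^4 - 4*t^3 - 17*t^2 + 24*t + 36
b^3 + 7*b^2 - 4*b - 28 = (b - 2)*(b + 2)*(b + 7)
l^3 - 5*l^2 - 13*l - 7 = (l - 7)*(l + 1)^2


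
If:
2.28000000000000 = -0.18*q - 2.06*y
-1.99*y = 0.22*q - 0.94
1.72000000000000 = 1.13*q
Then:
No Solution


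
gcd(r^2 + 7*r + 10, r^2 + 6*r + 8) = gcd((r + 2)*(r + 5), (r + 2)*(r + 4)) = r + 2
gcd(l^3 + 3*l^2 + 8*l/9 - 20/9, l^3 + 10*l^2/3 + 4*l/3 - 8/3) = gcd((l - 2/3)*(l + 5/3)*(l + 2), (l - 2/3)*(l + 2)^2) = l^2 + 4*l/3 - 4/3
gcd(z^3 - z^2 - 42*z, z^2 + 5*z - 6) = z + 6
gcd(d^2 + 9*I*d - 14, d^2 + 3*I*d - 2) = d + 2*I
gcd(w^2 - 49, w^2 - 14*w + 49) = w - 7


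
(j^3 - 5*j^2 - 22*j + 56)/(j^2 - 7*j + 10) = (j^2 - 3*j - 28)/(j - 5)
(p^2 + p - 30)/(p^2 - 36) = (p - 5)/(p - 6)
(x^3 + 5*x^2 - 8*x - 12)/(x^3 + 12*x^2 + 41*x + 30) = (x - 2)/(x + 5)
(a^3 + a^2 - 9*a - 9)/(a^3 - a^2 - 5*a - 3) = (a + 3)/(a + 1)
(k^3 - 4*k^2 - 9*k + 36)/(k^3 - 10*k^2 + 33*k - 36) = (k + 3)/(k - 3)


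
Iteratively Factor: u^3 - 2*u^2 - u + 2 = (u - 2)*(u^2 - 1) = (u - 2)*(u - 1)*(u + 1)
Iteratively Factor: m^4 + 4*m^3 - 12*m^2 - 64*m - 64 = (m + 2)*(m^3 + 2*m^2 - 16*m - 32) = (m - 4)*(m + 2)*(m^2 + 6*m + 8) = (m - 4)*(m + 2)*(m + 4)*(m + 2)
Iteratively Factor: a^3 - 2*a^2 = (a - 2)*(a^2) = a*(a - 2)*(a)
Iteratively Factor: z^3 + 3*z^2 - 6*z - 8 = (z + 1)*(z^2 + 2*z - 8) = (z + 1)*(z + 4)*(z - 2)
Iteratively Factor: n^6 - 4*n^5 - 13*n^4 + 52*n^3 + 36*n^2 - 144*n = (n + 2)*(n^5 - 6*n^4 - n^3 + 54*n^2 - 72*n) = (n - 3)*(n + 2)*(n^4 - 3*n^3 - 10*n^2 + 24*n) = (n - 4)*(n - 3)*(n + 2)*(n^3 + n^2 - 6*n) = (n - 4)*(n - 3)*(n - 2)*(n + 2)*(n^2 + 3*n) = (n - 4)*(n - 3)*(n - 2)*(n + 2)*(n + 3)*(n)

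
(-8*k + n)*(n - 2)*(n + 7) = -8*k*n^2 - 40*k*n + 112*k + n^3 + 5*n^2 - 14*n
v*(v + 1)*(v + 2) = v^3 + 3*v^2 + 2*v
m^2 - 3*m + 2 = (m - 2)*(m - 1)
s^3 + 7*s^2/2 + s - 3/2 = (s - 1/2)*(s + 1)*(s + 3)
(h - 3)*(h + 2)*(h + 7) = h^3 + 6*h^2 - 13*h - 42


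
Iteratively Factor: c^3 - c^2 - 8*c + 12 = (c - 2)*(c^2 + c - 6) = (c - 2)*(c + 3)*(c - 2)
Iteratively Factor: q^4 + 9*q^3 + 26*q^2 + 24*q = (q)*(q^3 + 9*q^2 + 26*q + 24) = q*(q + 3)*(q^2 + 6*q + 8) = q*(q + 2)*(q + 3)*(q + 4)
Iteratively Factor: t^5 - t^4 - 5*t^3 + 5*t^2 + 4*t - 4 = (t + 1)*(t^4 - 2*t^3 - 3*t^2 + 8*t - 4) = (t - 1)*(t + 1)*(t^3 - t^2 - 4*t + 4) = (t - 2)*(t - 1)*(t + 1)*(t^2 + t - 2) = (t - 2)*(t - 1)^2*(t + 1)*(t + 2)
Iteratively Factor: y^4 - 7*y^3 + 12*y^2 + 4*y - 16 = (y - 2)*(y^3 - 5*y^2 + 2*y + 8) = (y - 4)*(y - 2)*(y^2 - y - 2) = (y - 4)*(y - 2)^2*(y + 1)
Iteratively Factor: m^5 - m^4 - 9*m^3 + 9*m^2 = (m)*(m^4 - m^3 - 9*m^2 + 9*m) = m^2*(m^3 - m^2 - 9*m + 9) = m^2*(m - 3)*(m^2 + 2*m - 3) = m^2*(m - 3)*(m + 3)*(m - 1)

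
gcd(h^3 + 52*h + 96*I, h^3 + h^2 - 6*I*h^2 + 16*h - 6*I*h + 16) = h^2 - 6*I*h + 16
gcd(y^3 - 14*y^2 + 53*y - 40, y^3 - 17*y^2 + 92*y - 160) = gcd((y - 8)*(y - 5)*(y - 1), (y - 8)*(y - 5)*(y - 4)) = y^2 - 13*y + 40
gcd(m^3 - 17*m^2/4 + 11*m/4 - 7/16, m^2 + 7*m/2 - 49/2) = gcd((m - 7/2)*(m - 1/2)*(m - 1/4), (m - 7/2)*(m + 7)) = m - 7/2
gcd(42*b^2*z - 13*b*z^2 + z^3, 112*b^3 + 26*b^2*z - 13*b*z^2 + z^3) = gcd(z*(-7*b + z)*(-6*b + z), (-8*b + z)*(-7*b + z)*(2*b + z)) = -7*b + z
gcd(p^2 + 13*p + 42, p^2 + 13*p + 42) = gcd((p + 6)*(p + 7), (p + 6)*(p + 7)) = p^2 + 13*p + 42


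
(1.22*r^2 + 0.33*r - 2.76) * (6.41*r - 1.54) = 7.8202*r^3 + 0.2365*r^2 - 18.1998*r + 4.2504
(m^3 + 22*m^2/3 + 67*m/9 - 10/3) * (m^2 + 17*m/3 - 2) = m^5 + 13*m^4 + 47*m^3 + 653*m^2/27 - 304*m/9 + 20/3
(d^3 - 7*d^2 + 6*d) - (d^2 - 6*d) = d^3 - 8*d^2 + 12*d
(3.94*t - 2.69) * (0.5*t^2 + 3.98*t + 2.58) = 1.97*t^3 + 14.3362*t^2 - 0.540999999999999*t - 6.9402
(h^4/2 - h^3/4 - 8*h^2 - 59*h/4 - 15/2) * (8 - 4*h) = -2*h^5 + 5*h^4 + 30*h^3 - 5*h^2 - 88*h - 60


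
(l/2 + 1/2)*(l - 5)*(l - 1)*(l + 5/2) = l^4/2 - 5*l^3/4 - 27*l^2/4 + 5*l/4 + 25/4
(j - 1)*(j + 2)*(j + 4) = j^3 + 5*j^2 + 2*j - 8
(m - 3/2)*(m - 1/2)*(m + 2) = m^3 - 13*m/4 + 3/2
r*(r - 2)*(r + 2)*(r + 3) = r^4 + 3*r^3 - 4*r^2 - 12*r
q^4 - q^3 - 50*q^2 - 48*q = q*(q - 8)*(q + 1)*(q + 6)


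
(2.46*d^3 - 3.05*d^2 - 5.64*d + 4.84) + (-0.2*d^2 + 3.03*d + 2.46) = 2.46*d^3 - 3.25*d^2 - 2.61*d + 7.3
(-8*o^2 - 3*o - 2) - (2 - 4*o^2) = -4*o^2 - 3*o - 4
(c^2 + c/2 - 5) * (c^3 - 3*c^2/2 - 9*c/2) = c^5 - c^4 - 41*c^3/4 + 21*c^2/4 + 45*c/2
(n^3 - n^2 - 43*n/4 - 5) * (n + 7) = n^4 + 6*n^3 - 71*n^2/4 - 321*n/4 - 35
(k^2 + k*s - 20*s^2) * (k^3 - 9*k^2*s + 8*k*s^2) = k^5 - 8*k^4*s - 21*k^3*s^2 + 188*k^2*s^3 - 160*k*s^4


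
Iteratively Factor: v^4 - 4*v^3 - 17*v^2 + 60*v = (v)*(v^3 - 4*v^2 - 17*v + 60) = v*(v + 4)*(v^2 - 8*v + 15) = v*(v - 5)*(v + 4)*(v - 3)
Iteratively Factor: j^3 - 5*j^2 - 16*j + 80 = (j - 4)*(j^2 - j - 20) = (j - 4)*(j + 4)*(j - 5)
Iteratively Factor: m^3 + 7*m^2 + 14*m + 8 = (m + 1)*(m^2 + 6*m + 8) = (m + 1)*(m + 4)*(m + 2)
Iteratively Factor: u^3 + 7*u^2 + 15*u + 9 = (u + 3)*(u^2 + 4*u + 3) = (u + 3)^2*(u + 1)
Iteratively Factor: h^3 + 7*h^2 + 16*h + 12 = (h + 3)*(h^2 + 4*h + 4) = (h + 2)*(h + 3)*(h + 2)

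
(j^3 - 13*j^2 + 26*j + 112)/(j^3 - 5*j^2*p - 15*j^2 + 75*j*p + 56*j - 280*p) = (-j - 2)/(-j + 5*p)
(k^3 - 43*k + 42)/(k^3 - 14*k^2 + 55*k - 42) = (k + 7)/(k - 7)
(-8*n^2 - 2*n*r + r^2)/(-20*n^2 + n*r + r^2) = (2*n + r)/(5*n + r)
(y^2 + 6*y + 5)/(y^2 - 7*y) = (y^2 + 6*y + 5)/(y*(y - 7))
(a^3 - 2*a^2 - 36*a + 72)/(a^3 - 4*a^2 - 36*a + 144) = (a - 2)/(a - 4)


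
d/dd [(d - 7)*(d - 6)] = 2*d - 13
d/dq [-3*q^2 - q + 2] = -6*q - 1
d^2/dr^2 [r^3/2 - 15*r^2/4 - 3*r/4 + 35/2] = 3*r - 15/2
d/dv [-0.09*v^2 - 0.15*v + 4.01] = -0.18*v - 0.15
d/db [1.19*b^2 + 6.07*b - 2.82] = 2.38*b + 6.07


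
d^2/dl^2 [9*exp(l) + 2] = 9*exp(l)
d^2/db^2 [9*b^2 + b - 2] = 18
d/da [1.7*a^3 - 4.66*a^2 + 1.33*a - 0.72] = 5.1*a^2 - 9.32*a + 1.33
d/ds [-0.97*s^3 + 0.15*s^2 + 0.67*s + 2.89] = -2.91*s^2 + 0.3*s + 0.67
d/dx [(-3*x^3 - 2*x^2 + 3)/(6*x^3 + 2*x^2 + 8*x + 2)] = (3*x^4 - 24*x^3 - 44*x^2 - 10*x - 12)/(2*(9*x^6 + 6*x^5 + 25*x^4 + 14*x^3 + 18*x^2 + 8*x + 1))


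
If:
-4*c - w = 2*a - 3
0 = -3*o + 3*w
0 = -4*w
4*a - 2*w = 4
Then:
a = 1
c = 1/4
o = 0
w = 0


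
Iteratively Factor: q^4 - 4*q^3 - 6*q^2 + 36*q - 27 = (q - 1)*(q^3 - 3*q^2 - 9*q + 27) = (q - 1)*(q + 3)*(q^2 - 6*q + 9) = (q - 3)*(q - 1)*(q + 3)*(q - 3)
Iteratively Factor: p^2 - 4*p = (p)*(p - 4)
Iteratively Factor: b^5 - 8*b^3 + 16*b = (b - 2)*(b^4 + 2*b^3 - 4*b^2 - 8*b) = b*(b - 2)*(b^3 + 2*b^2 - 4*b - 8) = b*(b - 2)^2*(b^2 + 4*b + 4) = b*(b - 2)^2*(b + 2)*(b + 2)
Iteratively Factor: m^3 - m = (m + 1)*(m^2 - m) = (m - 1)*(m + 1)*(m)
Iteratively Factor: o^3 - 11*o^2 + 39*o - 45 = (o - 5)*(o^2 - 6*o + 9) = (o - 5)*(o - 3)*(o - 3)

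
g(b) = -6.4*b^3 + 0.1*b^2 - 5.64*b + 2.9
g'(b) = -19.2*b^2 + 0.2*b - 5.64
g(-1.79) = 50.02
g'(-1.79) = -67.52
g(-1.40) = 28.55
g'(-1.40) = -43.55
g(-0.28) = 4.63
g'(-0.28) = -7.20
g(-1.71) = 44.84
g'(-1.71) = -62.12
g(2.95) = -177.17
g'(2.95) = -172.14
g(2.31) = -88.48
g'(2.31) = -107.63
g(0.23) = 1.53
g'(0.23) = -6.61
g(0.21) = 1.66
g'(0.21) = -6.44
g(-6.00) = 1422.74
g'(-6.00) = -698.04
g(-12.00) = 11144.18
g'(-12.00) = -2772.84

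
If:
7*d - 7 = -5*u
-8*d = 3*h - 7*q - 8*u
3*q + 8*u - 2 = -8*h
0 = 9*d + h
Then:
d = 154/3029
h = -1386/3029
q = -386/233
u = 4025/3029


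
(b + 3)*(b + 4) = b^2 + 7*b + 12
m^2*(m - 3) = m^3 - 3*m^2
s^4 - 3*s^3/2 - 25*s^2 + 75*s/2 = s*(s - 5)*(s - 3/2)*(s + 5)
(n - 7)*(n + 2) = n^2 - 5*n - 14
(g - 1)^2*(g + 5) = g^3 + 3*g^2 - 9*g + 5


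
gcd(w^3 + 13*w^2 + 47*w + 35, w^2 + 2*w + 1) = w + 1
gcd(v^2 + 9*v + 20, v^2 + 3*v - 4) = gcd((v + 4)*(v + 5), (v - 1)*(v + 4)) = v + 4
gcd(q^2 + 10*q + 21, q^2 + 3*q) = q + 3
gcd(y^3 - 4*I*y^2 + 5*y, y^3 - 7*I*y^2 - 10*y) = y^2 - 5*I*y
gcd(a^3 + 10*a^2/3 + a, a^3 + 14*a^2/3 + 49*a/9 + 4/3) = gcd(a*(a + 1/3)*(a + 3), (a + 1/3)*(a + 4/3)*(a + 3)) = a^2 + 10*a/3 + 1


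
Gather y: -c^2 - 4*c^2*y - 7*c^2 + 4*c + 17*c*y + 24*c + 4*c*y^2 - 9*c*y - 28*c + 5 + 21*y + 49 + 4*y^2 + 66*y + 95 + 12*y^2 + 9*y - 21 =-8*c^2 + y^2*(4*c + 16) + y*(-4*c^2 + 8*c + 96) + 128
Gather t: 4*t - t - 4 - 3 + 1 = 3*t - 6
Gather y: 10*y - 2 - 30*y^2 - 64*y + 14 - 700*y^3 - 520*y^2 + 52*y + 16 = -700*y^3 - 550*y^2 - 2*y + 28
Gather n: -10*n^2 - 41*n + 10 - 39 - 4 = -10*n^2 - 41*n - 33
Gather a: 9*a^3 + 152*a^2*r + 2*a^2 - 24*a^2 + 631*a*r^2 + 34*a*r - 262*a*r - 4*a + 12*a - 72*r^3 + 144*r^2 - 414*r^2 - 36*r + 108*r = 9*a^3 + a^2*(152*r - 22) + a*(631*r^2 - 228*r + 8) - 72*r^3 - 270*r^2 + 72*r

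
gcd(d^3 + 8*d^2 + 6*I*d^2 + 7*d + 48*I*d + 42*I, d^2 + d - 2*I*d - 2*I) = d + 1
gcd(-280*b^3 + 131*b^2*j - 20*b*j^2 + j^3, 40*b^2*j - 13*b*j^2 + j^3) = 40*b^2 - 13*b*j + j^2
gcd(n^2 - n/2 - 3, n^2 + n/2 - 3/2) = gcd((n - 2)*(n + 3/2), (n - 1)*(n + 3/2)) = n + 3/2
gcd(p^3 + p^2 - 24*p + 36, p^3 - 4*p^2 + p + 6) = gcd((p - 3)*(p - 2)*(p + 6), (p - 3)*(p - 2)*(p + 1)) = p^2 - 5*p + 6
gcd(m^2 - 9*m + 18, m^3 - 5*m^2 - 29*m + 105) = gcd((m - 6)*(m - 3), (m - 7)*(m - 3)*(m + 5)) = m - 3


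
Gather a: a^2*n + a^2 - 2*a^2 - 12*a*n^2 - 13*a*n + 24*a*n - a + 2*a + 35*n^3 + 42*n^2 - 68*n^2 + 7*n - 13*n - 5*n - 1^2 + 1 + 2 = a^2*(n - 1) + a*(-12*n^2 + 11*n + 1) + 35*n^3 - 26*n^2 - 11*n + 2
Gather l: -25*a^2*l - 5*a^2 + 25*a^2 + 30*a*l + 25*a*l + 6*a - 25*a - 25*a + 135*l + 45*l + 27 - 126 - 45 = 20*a^2 - 44*a + l*(-25*a^2 + 55*a + 180) - 144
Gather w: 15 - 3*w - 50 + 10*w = 7*w - 35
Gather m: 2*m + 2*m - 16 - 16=4*m - 32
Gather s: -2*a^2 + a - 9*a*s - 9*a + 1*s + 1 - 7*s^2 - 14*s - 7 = -2*a^2 - 8*a - 7*s^2 + s*(-9*a - 13) - 6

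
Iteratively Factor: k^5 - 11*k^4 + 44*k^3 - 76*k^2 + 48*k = (k - 2)*(k^4 - 9*k^3 + 26*k^2 - 24*k) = (k - 3)*(k - 2)*(k^3 - 6*k^2 + 8*k) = (k - 4)*(k - 3)*(k - 2)*(k^2 - 2*k) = (k - 4)*(k - 3)*(k - 2)^2*(k)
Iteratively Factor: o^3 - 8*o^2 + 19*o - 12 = (o - 1)*(o^2 - 7*o + 12) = (o - 4)*(o - 1)*(o - 3)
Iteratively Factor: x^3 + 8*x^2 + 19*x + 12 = (x + 3)*(x^2 + 5*x + 4) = (x + 1)*(x + 3)*(x + 4)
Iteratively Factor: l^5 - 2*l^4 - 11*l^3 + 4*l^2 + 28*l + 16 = (l - 2)*(l^4 - 11*l^2 - 18*l - 8) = (l - 4)*(l - 2)*(l^3 + 4*l^2 + 5*l + 2) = (l - 4)*(l - 2)*(l + 1)*(l^2 + 3*l + 2) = (l - 4)*(l - 2)*(l + 1)*(l + 2)*(l + 1)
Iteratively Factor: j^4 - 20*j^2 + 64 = (j - 2)*(j^3 + 2*j^2 - 16*j - 32) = (j - 4)*(j - 2)*(j^2 + 6*j + 8) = (j - 4)*(j - 2)*(j + 2)*(j + 4)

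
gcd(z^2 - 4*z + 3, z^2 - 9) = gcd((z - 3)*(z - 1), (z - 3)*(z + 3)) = z - 3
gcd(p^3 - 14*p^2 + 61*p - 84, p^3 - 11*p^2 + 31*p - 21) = p^2 - 10*p + 21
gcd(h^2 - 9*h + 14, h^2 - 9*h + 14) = h^2 - 9*h + 14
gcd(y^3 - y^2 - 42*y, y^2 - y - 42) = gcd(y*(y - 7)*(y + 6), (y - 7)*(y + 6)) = y^2 - y - 42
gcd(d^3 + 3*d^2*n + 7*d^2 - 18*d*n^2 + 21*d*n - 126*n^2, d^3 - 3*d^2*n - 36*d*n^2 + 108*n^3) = d^2 + 3*d*n - 18*n^2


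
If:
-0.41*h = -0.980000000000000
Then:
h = 2.39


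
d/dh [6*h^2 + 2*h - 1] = 12*h + 2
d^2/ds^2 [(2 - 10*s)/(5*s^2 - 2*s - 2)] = 4*(5*s - 1)*(-75*s^2 + 30*s + 4*(5*s - 1)^2 + 30)/(-5*s^2 + 2*s + 2)^3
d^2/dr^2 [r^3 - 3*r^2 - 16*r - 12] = 6*r - 6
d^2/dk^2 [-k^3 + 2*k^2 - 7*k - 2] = 4 - 6*k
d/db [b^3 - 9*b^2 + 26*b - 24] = 3*b^2 - 18*b + 26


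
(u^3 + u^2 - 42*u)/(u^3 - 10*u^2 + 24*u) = (u + 7)/(u - 4)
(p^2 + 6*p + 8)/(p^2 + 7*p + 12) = (p + 2)/(p + 3)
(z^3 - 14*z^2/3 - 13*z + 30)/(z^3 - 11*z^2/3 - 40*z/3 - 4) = (3*z^2 + 4*z - 15)/(3*z^2 + 7*z + 2)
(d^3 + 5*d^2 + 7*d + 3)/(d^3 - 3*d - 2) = (d + 3)/(d - 2)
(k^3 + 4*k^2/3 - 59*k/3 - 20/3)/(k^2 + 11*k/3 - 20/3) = (3*k^2 - 11*k - 4)/(3*k - 4)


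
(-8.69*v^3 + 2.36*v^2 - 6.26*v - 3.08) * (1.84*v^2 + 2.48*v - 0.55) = -15.9896*v^5 - 17.2088*v^4 - 0.886099999999999*v^3 - 22.49*v^2 - 4.1954*v + 1.694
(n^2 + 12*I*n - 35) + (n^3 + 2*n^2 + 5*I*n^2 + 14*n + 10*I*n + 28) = n^3 + 3*n^2 + 5*I*n^2 + 14*n + 22*I*n - 7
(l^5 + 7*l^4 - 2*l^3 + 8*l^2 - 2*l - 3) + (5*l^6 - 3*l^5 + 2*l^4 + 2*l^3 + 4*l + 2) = 5*l^6 - 2*l^5 + 9*l^4 + 8*l^2 + 2*l - 1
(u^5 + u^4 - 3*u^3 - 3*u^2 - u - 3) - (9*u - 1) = u^5 + u^4 - 3*u^3 - 3*u^2 - 10*u - 2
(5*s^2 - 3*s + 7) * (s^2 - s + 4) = 5*s^4 - 8*s^3 + 30*s^2 - 19*s + 28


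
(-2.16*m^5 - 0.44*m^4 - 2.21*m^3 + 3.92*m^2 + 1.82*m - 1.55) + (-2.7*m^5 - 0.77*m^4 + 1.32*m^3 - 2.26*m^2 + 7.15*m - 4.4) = -4.86*m^5 - 1.21*m^4 - 0.89*m^3 + 1.66*m^2 + 8.97*m - 5.95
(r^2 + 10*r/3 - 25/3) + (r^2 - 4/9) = 2*r^2 + 10*r/3 - 79/9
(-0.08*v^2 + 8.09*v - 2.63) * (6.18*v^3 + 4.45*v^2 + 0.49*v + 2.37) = -0.4944*v^5 + 49.6402*v^4 + 19.7079*v^3 - 7.929*v^2 + 17.8846*v - 6.2331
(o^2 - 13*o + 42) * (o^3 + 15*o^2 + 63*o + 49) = o^5 + 2*o^4 - 90*o^3 - 140*o^2 + 2009*o + 2058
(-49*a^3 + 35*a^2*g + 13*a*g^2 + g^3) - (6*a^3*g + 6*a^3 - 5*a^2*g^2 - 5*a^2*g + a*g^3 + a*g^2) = -6*a^3*g - 55*a^3 + 5*a^2*g^2 + 40*a^2*g - a*g^3 + 12*a*g^2 + g^3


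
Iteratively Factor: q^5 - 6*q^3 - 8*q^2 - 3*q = (q)*(q^4 - 6*q^2 - 8*q - 3) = q*(q + 1)*(q^3 - q^2 - 5*q - 3) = q*(q - 3)*(q + 1)*(q^2 + 2*q + 1) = q*(q - 3)*(q + 1)^2*(q + 1)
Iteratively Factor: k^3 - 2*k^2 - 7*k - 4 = (k - 4)*(k^2 + 2*k + 1) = (k - 4)*(k + 1)*(k + 1)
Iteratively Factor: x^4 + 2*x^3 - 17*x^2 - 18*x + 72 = (x + 3)*(x^3 - x^2 - 14*x + 24) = (x + 3)*(x + 4)*(x^2 - 5*x + 6) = (x - 3)*(x + 3)*(x + 4)*(x - 2)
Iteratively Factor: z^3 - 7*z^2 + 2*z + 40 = (z - 5)*(z^2 - 2*z - 8) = (z - 5)*(z + 2)*(z - 4)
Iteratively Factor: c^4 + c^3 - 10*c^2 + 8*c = (c + 4)*(c^3 - 3*c^2 + 2*c) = c*(c + 4)*(c^2 - 3*c + 2) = c*(c - 1)*(c + 4)*(c - 2)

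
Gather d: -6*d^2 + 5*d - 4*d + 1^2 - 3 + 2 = -6*d^2 + d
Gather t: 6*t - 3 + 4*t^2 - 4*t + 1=4*t^2 + 2*t - 2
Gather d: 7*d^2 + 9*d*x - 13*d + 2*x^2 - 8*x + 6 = 7*d^2 + d*(9*x - 13) + 2*x^2 - 8*x + 6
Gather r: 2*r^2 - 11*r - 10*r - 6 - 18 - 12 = 2*r^2 - 21*r - 36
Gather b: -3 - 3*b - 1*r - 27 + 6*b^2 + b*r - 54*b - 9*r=6*b^2 + b*(r - 57) - 10*r - 30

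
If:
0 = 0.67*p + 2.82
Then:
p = -4.21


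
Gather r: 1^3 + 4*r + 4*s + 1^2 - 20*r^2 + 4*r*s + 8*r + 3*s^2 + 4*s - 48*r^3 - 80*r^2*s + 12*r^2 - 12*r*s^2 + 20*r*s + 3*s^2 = -48*r^3 + r^2*(-80*s - 8) + r*(-12*s^2 + 24*s + 12) + 6*s^2 + 8*s + 2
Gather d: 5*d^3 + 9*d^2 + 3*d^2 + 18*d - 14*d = 5*d^3 + 12*d^2 + 4*d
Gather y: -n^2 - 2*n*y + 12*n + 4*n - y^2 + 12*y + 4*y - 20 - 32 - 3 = -n^2 + 16*n - y^2 + y*(16 - 2*n) - 55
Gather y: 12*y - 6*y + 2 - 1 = 6*y + 1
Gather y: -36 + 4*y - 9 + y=5*y - 45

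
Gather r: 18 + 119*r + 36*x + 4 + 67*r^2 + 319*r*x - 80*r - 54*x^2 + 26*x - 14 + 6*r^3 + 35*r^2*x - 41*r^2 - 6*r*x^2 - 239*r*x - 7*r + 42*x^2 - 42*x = 6*r^3 + r^2*(35*x + 26) + r*(-6*x^2 + 80*x + 32) - 12*x^2 + 20*x + 8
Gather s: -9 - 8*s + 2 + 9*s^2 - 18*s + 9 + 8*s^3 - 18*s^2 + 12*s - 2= 8*s^3 - 9*s^2 - 14*s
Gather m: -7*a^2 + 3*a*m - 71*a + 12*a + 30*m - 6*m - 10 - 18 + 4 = -7*a^2 - 59*a + m*(3*a + 24) - 24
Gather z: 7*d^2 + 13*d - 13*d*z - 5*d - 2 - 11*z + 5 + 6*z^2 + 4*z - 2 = 7*d^2 + 8*d + 6*z^2 + z*(-13*d - 7) + 1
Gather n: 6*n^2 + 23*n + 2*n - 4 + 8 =6*n^2 + 25*n + 4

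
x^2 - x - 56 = (x - 8)*(x + 7)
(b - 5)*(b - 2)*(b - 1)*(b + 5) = b^4 - 3*b^3 - 23*b^2 + 75*b - 50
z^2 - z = z*(z - 1)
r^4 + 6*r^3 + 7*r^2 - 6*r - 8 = (r - 1)*(r + 1)*(r + 2)*(r + 4)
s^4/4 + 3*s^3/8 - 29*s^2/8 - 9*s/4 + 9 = (s/4 + 1)*(s - 3)*(s - 3/2)*(s + 2)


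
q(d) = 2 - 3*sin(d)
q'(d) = -3*cos(d)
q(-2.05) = 4.66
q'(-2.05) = 1.38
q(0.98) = -0.49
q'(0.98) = -1.67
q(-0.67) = 3.86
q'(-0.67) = -2.35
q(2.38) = -0.07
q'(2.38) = 2.17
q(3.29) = 2.44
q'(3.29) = 2.97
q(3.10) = 1.88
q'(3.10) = 3.00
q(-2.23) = 4.37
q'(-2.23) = 1.84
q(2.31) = -0.22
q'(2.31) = 2.02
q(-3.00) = 2.42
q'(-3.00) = 2.97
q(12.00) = 3.61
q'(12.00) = -2.53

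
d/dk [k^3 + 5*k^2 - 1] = k*(3*k + 10)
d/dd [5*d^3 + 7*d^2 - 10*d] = 15*d^2 + 14*d - 10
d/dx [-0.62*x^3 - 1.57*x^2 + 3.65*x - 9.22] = -1.86*x^2 - 3.14*x + 3.65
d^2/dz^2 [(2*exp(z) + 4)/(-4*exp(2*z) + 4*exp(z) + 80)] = (-exp(4*z) - 9*exp(3*z) - 114*exp(2*z) - 142*exp(z) - 360)*exp(z)/(2*(exp(6*z) - 3*exp(5*z) - 57*exp(4*z) + 119*exp(3*z) + 1140*exp(2*z) - 1200*exp(z) - 8000))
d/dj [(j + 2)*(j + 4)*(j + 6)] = 3*j^2 + 24*j + 44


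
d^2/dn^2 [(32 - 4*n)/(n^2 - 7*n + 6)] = 8*(-(n - 8)*(2*n - 7)^2 + 3*(n - 5)*(n^2 - 7*n + 6))/(n^2 - 7*n + 6)^3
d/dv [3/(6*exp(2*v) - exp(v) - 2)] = (3 - 36*exp(v))*exp(v)/(-6*exp(2*v) + exp(v) + 2)^2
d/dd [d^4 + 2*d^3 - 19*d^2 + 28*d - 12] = 4*d^3 + 6*d^2 - 38*d + 28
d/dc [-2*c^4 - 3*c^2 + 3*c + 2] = -8*c^3 - 6*c + 3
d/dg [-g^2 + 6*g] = 6 - 2*g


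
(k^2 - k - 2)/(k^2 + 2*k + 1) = (k - 2)/(k + 1)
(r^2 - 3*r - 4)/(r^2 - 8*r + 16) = (r + 1)/(r - 4)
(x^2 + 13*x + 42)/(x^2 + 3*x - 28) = (x + 6)/(x - 4)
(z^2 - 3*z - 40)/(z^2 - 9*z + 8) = (z + 5)/(z - 1)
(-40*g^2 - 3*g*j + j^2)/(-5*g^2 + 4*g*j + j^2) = (8*g - j)/(g - j)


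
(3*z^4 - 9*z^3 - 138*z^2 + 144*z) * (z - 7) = 3*z^5 - 30*z^4 - 75*z^3 + 1110*z^2 - 1008*z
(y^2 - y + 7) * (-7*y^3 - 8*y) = -7*y^5 + 7*y^4 - 57*y^3 + 8*y^2 - 56*y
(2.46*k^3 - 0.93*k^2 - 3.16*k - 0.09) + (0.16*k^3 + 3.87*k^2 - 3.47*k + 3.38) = 2.62*k^3 + 2.94*k^2 - 6.63*k + 3.29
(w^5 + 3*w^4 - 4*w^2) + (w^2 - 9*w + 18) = w^5 + 3*w^4 - 3*w^2 - 9*w + 18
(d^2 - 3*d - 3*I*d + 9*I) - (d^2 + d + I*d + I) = -4*d - 4*I*d + 8*I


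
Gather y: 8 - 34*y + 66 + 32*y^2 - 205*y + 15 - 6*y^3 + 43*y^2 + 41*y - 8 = -6*y^3 + 75*y^2 - 198*y + 81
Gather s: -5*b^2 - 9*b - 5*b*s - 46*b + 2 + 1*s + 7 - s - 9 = -5*b^2 - 5*b*s - 55*b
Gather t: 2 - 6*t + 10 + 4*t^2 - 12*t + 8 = 4*t^2 - 18*t + 20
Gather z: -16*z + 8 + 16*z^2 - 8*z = 16*z^2 - 24*z + 8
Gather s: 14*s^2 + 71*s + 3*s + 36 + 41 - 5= 14*s^2 + 74*s + 72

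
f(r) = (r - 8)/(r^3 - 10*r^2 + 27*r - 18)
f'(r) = (r - 8)*(-3*r^2 + 20*r - 27)/(r^3 - 10*r^2 + 27*r - 18)^2 + 1/(r^3 - 10*r^2 + 27*r - 18) = (r^3 - 10*r^2 + 27*r - (r - 8)*(3*r^2 - 20*r + 27) - 18)/(r^3 - 10*r^2 + 27*r - 18)^2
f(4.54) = 0.43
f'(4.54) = -0.23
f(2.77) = -3.98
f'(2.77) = -15.52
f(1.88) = -1.51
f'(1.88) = 0.25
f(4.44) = 0.46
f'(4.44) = -0.29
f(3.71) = 0.97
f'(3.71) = -1.53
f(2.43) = -1.91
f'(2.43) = -2.21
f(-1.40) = 0.12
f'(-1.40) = 0.08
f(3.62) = 1.13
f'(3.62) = -2.04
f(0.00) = 0.44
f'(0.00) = 0.61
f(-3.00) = 0.05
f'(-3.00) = 0.02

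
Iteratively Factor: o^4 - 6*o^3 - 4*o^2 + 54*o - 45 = (o - 3)*(o^3 - 3*o^2 - 13*o + 15) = (o - 5)*(o - 3)*(o^2 + 2*o - 3) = (o - 5)*(o - 3)*(o - 1)*(o + 3)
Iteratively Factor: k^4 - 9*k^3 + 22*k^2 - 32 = (k + 1)*(k^3 - 10*k^2 + 32*k - 32) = (k - 2)*(k + 1)*(k^2 - 8*k + 16) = (k - 4)*(k - 2)*(k + 1)*(k - 4)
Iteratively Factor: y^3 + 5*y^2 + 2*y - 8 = (y + 2)*(y^2 + 3*y - 4) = (y - 1)*(y + 2)*(y + 4)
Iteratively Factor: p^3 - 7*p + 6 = (p + 3)*(p^2 - 3*p + 2) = (p - 2)*(p + 3)*(p - 1)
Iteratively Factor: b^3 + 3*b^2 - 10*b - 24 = (b + 4)*(b^2 - b - 6) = (b + 2)*(b + 4)*(b - 3)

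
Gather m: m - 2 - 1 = m - 3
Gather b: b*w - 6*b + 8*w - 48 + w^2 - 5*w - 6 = b*(w - 6) + w^2 + 3*w - 54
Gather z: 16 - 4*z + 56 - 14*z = 72 - 18*z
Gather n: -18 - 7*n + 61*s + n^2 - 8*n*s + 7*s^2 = n^2 + n*(-8*s - 7) + 7*s^2 + 61*s - 18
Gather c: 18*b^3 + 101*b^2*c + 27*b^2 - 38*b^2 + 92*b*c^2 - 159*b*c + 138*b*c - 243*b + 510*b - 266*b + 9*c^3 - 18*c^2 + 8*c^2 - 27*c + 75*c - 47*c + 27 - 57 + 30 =18*b^3 - 11*b^2 + b + 9*c^3 + c^2*(92*b - 10) + c*(101*b^2 - 21*b + 1)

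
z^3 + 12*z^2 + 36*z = z*(z + 6)^2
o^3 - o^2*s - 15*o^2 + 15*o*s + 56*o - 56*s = (o - 8)*(o - 7)*(o - s)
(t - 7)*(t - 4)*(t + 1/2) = t^3 - 21*t^2/2 + 45*t/2 + 14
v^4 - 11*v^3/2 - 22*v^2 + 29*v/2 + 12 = (v - 8)*(v - 1)*(v + 1/2)*(v + 3)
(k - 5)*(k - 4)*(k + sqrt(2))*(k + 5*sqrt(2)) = k^4 - 9*k^3 + 6*sqrt(2)*k^3 - 54*sqrt(2)*k^2 + 30*k^2 - 90*k + 120*sqrt(2)*k + 200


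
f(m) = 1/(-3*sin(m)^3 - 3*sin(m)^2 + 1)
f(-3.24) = 1.03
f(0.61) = -1.82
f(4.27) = 1.31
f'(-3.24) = -0.72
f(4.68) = 1.00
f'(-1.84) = -0.85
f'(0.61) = 17.41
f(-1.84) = 1.11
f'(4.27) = -1.41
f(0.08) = 1.02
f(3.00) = 1.07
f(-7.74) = 1.02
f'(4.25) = -1.47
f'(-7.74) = 0.35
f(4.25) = 1.34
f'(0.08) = 0.56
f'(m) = (9*sin(m)^2*cos(m) + 6*sin(m)*cos(m))/(-3*sin(m)^3 - 3*sin(m)^2 + 1)^2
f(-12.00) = -3.06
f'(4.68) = -0.10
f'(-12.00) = 45.80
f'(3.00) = -1.17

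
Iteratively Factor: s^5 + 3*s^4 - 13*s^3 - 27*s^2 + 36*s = (s + 3)*(s^4 - 13*s^2 + 12*s) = (s + 3)*(s + 4)*(s^3 - 4*s^2 + 3*s) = s*(s + 3)*(s + 4)*(s^2 - 4*s + 3) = s*(s - 3)*(s + 3)*(s + 4)*(s - 1)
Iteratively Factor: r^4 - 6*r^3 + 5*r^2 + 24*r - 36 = (r - 3)*(r^3 - 3*r^2 - 4*r + 12) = (r - 3)*(r - 2)*(r^2 - r - 6) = (r - 3)^2*(r - 2)*(r + 2)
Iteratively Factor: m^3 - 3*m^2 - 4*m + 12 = (m - 2)*(m^2 - m - 6) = (m - 2)*(m + 2)*(m - 3)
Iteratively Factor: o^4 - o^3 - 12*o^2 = (o)*(o^3 - o^2 - 12*o) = o*(o - 4)*(o^2 + 3*o) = o*(o - 4)*(o + 3)*(o)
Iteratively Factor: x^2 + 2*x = (x + 2)*(x)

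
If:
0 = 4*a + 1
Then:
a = -1/4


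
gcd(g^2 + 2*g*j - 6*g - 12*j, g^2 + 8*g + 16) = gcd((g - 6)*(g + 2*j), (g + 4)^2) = 1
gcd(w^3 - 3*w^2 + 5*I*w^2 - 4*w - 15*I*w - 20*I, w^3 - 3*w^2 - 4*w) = w^2 - 3*w - 4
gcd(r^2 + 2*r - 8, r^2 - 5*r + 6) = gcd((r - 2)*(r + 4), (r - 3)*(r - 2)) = r - 2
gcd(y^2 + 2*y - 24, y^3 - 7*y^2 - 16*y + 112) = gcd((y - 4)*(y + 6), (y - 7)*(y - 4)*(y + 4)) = y - 4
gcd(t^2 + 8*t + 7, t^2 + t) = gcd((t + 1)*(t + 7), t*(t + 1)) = t + 1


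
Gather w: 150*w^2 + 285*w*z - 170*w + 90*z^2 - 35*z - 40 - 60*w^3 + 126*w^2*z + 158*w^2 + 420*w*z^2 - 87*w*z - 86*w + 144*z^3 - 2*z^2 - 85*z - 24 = -60*w^3 + w^2*(126*z + 308) + w*(420*z^2 + 198*z - 256) + 144*z^3 + 88*z^2 - 120*z - 64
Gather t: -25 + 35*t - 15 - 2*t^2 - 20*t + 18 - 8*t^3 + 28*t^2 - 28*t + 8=-8*t^3 + 26*t^2 - 13*t - 14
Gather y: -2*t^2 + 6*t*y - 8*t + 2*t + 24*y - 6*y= -2*t^2 - 6*t + y*(6*t + 18)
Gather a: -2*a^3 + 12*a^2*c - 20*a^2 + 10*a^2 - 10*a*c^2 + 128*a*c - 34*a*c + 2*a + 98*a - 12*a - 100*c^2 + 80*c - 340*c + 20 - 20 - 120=-2*a^3 + a^2*(12*c - 10) + a*(-10*c^2 + 94*c + 88) - 100*c^2 - 260*c - 120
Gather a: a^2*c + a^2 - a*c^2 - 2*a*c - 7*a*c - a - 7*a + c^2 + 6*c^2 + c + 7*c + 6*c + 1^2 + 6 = a^2*(c + 1) + a*(-c^2 - 9*c - 8) + 7*c^2 + 14*c + 7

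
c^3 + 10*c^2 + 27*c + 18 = (c + 1)*(c + 3)*(c + 6)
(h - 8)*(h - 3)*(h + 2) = h^3 - 9*h^2 + 2*h + 48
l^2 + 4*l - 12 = (l - 2)*(l + 6)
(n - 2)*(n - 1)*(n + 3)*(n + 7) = n^4 + 7*n^3 - 7*n^2 - 43*n + 42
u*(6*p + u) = 6*p*u + u^2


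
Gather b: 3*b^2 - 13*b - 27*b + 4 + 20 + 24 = 3*b^2 - 40*b + 48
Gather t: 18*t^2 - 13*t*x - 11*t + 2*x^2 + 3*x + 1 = 18*t^2 + t*(-13*x - 11) + 2*x^2 + 3*x + 1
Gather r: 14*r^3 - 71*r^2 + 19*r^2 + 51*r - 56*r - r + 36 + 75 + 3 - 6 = 14*r^3 - 52*r^2 - 6*r + 108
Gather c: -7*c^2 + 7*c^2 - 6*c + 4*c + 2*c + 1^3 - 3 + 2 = 0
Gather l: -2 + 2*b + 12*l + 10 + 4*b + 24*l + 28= 6*b + 36*l + 36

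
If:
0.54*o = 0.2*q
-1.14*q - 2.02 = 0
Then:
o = -0.66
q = -1.77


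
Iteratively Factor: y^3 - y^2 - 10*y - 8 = (y + 2)*(y^2 - 3*y - 4) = (y - 4)*(y + 2)*(y + 1)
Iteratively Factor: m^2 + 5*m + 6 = (m + 3)*(m + 2)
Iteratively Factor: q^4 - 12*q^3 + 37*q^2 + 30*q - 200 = (q - 5)*(q^3 - 7*q^2 + 2*q + 40) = (q - 5)*(q + 2)*(q^2 - 9*q + 20) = (q - 5)*(q - 4)*(q + 2)*(q - 5)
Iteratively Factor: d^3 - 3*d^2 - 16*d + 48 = (d + 4)*(d^2 - 7*d + 12) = (d - 3)*(d + 4)*(d - 4)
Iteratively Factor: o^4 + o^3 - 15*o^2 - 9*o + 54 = (o - 3)*(o^3 + 4*o^2 - 3*o - 18) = (o - 3)*(o - 2)*(o^2 + 6*o + 9) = (o - 3)*(o - 2)*(o + 3)*(o + 3)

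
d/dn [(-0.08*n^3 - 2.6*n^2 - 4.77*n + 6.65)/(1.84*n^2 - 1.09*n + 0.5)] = (-0.1472*n^4 + 0.1744*n^3 + 11.4908*n^2 - 27.072*n + 4.8635)/(3.3856*n^4 - 4.0112*n^3 + 3.0281*n^2 - 1.09*n + 0.25)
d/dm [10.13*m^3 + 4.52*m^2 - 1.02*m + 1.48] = 30.39*m^2 + 9.04*m - 1.02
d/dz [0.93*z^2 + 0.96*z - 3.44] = 1.86*z + 0.96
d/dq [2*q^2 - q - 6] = 4*q - 1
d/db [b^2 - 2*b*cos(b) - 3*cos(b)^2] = 2*b*sin(b) + 2*b + 3*sin(2*b) - 2*cos(b)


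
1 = 1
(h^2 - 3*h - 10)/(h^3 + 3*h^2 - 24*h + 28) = (h^2 - 3*h - 10)/(h^3 + 3*h^2 - 24*h + 28)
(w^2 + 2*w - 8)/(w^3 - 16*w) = (w - 2)/(w*(w - 4))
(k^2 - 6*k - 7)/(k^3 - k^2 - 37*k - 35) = 1/(k + 5)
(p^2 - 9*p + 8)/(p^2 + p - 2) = (p - 8)/(p + 2)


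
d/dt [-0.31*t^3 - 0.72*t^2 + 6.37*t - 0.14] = -0.93*t^2 - 1.44*t + 6.37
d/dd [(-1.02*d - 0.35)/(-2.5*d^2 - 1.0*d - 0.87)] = (-2.55*d^2 - 1.75*d + 0.5374)/(6.25*d^4 + 5.0*d^3 + 5.35*d^2 + 1.74*d + 0.7569)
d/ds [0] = 0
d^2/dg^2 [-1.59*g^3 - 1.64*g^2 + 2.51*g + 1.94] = -9.54*g - 3.28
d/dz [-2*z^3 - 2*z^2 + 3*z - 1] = -6*z^2 - 4*z + 3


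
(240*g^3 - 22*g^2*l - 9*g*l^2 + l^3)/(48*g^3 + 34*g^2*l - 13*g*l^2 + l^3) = (5*g + l)/(g + l)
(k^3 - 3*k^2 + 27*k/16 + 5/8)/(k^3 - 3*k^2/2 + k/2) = (16*k^3 - 48*k^2 + 27*k + 10)/(8*k*(2*k^2 - 3*k + 1))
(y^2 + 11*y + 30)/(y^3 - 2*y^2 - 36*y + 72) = (y + 5)/(y^2 - 8*y + 12)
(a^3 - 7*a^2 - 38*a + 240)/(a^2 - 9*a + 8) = (a^2 + a - 30)/(a - 1)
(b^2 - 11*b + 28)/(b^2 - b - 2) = (-b^2 + 11*b - 28)/(-b^2 + b + 2)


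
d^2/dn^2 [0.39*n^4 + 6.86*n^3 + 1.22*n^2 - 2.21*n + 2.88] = 4.68*n^2 + 41.16*n + 2.44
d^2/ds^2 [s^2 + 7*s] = 2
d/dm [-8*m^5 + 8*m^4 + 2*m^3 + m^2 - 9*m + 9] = -40*m^4 + 32*m^3 + 6*m^2 + 2*m - 9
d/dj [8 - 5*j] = -5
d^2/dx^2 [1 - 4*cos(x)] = 4*cos(x)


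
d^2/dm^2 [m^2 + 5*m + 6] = 2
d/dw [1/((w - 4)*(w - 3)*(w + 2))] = (-(w - 4)*(w - 3) - (w - 4)*(w + 2) - (w - 3)*(w + 2))/((w - 4)^2*(w - 3)^2*(w + 2)^2)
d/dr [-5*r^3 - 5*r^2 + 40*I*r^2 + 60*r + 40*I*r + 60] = -15*r^2 + r*(-10 + 80*I) + 60 + 40*I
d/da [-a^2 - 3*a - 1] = -2*a - 3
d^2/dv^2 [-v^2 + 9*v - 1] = -2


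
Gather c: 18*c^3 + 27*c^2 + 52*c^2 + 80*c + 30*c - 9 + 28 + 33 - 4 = 18*c^3 + 79*c^2 + 110*c + 48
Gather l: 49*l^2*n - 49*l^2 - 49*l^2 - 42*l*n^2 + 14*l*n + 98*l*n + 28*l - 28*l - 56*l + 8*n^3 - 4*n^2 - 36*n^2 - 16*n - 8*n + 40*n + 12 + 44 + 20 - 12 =l^2*(49*n - 98) + l*(-42*n^2 + 112*n - 56) + 8*n^3 - 40*n^2 + 16*n + 64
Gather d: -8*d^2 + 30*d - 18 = -8*d^2 + 30*d - 18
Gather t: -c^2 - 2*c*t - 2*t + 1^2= -c^2 + t*(-2*c - 2) + 1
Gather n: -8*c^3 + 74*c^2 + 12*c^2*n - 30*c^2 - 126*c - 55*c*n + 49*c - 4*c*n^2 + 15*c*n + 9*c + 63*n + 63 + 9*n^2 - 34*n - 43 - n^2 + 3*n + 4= -8*c^3 + 44*c^2 - 68*c + n^2*(8 - 4*c) + n*(12*c^2 - 40*c + 32) + 24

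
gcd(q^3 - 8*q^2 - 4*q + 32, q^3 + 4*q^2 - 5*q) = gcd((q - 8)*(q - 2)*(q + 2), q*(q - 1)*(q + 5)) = 1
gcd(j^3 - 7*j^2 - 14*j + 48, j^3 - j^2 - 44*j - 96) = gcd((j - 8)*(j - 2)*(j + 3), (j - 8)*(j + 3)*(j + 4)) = j^2 - 5*j - 24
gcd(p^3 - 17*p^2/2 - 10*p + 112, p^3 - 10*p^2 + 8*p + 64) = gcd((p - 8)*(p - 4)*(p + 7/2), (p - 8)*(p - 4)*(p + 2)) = p^2 - 12*p + 32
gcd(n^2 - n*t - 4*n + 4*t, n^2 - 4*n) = n - 4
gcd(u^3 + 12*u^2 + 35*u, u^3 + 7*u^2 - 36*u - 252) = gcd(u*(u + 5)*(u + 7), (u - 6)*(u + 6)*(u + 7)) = u + 7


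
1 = 1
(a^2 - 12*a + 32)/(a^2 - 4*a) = (a - 8)/a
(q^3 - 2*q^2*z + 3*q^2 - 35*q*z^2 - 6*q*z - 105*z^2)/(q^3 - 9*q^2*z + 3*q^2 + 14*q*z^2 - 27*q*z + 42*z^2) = (-q - 5*z)/(-q + 2*z)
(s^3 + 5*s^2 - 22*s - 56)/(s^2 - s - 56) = (s^2 - 2*s - 8)/(s - 8)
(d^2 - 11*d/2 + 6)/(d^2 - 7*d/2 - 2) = (2*d - 3)/(2*d + 1)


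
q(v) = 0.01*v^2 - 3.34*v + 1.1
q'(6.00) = -3.22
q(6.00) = -18.58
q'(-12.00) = -3.58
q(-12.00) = 42.62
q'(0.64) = -3.33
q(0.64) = -1.03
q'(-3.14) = -3.40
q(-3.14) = 11.69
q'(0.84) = -3.32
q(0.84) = -1.70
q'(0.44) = -3.33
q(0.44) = -0.37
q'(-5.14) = -3.44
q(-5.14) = 18.53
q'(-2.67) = -3.39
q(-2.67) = 10.09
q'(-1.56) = -3.37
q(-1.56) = 6.33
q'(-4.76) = -3.44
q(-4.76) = 17.22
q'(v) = 0.02*v - 3.34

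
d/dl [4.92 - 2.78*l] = -2.78000000000000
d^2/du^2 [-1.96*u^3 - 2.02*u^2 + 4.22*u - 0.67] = -11.76*u - 4.04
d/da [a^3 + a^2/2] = a*(3*a + 1)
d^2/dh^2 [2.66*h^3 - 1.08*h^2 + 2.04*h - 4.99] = 15.96*h - 2.16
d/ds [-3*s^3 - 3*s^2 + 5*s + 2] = -9*s^2 - 6*s + 5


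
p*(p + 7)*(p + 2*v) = p^3 + 2*p^2*v + 7*p^2 + 14*p*v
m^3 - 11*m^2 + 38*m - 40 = (m - 5)*(m - 4)*(m - 2)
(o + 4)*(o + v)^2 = o^3 + 2*o^2*v + 4*o^2 + o*v^2 + 8*o*v + 4*v^2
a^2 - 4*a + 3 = (a - 3)*(a - 1)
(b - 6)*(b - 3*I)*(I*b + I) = I*b^3 + 3*b^2 - 5*I*b^2 - 15*b - 6*I*b - 18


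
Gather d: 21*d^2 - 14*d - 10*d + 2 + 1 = 21*d^2 - 24*d + 3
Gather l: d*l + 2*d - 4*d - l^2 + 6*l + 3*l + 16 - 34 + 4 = -2*d - l^2 + l*(d + 9) - 14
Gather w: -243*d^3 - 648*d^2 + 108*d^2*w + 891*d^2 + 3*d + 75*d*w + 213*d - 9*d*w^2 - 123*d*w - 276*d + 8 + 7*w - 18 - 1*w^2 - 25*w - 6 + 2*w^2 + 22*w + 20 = -243*d^3 + 243*d^2 - 60*d + w^2*(1 - 9*d) + w*(108*d^2 - 48*d + 4) + 4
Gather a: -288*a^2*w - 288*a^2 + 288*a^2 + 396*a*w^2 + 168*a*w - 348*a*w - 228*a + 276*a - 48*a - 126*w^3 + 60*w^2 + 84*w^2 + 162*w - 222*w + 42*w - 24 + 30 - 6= -288*a^2*w + a*(396*w^2 - 180*w) - 126*w^3 + 144*w^2 - 18*w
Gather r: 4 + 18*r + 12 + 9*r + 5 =27*r + 21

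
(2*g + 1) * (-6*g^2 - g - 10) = -12*g^3 - 8*g^2 - 21*g - 10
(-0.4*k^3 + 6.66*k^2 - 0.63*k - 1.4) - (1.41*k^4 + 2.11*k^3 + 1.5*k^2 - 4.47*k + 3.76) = -1.41*k^4 - 2.51*k^3 + 5.16*k^2 + 3.84*k - 5.16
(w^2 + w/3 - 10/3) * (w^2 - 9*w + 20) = w^4 - 26*w^3/3 + 41*w^2/3 + 110*w/3 - 200/3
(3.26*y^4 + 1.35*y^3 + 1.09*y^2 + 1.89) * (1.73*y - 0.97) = 5.6398*y^5 - 0.8267*y^4 + 0.5762*y^3 - 1.0573*y^2 + 3.2697*y - 1.8333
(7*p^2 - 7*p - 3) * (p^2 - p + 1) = 7*p^4 - 14*p^3 + 11*p^2 - 4*p - 3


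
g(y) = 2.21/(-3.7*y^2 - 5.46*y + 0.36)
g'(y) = 2.21*(7.4*y + 5.46)/(-3.7*y^2 - 5.46*y + 0.36)^2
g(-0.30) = 1.33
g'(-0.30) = 2.58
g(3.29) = -0.04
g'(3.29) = 0.02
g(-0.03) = 4.25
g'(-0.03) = 42.73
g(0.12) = -6.34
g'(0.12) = 115.52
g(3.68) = -0.03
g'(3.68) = 0.01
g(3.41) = -0.04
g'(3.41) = 0.02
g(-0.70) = 0.93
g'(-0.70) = 0.11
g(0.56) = -0.57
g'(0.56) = 1.43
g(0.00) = 6.14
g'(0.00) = 93.11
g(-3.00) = -0.13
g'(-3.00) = -0.13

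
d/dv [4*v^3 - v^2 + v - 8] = 12*v^2 - 2*v + 1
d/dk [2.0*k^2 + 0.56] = 4.0*k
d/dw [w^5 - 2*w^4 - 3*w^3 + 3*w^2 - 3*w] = 5*w^4 - 8*w^3 - 9*w^2 + 6*w - 3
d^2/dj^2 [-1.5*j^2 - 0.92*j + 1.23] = -3.00000000000000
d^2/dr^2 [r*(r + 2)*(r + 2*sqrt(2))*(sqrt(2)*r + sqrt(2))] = 12*sqrt(2)*r^2 + 24*r + 18*sqrt(2)*r + 4*sqrt(2) + 24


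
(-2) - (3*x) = -3*x - 2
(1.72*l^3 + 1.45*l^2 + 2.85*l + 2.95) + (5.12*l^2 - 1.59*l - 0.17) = 1.72*l^3 + 6.57*l^2 + 1.26*l + 2.78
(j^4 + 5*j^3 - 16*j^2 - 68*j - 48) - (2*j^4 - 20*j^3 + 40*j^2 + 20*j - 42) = -j^4 + 25*j^3 - 56*j^2 - 88*j - 6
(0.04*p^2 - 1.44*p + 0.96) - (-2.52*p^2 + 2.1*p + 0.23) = 2.56*p^2 - 3.54*p + 0.73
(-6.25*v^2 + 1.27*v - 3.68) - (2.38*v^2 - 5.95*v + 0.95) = -8.63*v^2 + 7.22*v - 4.63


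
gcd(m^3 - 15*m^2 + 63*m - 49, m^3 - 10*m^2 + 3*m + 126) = m - 7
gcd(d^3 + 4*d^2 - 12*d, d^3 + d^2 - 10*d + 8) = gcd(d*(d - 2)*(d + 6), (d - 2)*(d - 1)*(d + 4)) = d - 2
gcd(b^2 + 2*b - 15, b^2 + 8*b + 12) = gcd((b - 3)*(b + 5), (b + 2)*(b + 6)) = 1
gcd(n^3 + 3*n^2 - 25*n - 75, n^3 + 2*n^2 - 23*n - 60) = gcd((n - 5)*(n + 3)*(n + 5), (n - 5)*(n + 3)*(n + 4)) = n^2 - 2*n - 15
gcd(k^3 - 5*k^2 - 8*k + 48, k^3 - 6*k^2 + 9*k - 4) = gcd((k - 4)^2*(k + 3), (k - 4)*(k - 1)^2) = k - 4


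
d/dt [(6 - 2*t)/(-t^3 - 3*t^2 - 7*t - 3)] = 4*(-t^3 + 3*t^2 + 9*t + 12)/(t^6 + 6*t^5 + 23*t^4 + 48*t^3 + 67*t^2 + 42*t + 9)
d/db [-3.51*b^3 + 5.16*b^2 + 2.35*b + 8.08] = -10.53*b^2 + 10.32*b + 2.35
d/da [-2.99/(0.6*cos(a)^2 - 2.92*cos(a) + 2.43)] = (8.7308 - 3.588*cos(a))*sin(a)/(0.6*cos(a)^2 - 2.92*cos(a) + 2.43)^2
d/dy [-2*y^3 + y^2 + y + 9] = -6*y^2 + 2*y + 1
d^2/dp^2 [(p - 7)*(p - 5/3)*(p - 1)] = 6*p - 58/3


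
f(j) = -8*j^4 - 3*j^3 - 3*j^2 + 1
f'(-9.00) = 22653.00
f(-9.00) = -50543.00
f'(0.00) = 0.00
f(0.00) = 1.00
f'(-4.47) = 2705.06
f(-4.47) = -2984.89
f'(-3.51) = 1293.97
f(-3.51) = -1120.51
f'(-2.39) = 399.79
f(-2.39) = -236.21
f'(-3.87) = 1743.17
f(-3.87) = -1664.51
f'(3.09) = -1048.59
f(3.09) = -845.48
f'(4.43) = -2985.23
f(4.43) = -3399.78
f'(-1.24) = 54.61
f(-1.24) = -16.81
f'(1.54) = -147.46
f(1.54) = -62.07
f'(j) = -32*j^3 - 9*j^2 - 6*j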